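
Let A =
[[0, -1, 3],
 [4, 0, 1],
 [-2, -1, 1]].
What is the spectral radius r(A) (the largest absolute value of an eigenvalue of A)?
r(A) ≈ 3.4307

The eigenvalues of A are the roots of its characteristic polynomial. With M = A (coefficients from the trace, the sum of principal 2x2 minors, and det A):
  p(λ) = det(λ I - M) = λ^3 - λ^2 + 11λ + 6.
No integer candidate from the rational root theorem (±divisors of 6) is a root, so the roots are irrational. The cubic discriminant is Δ = -7339 < 0, so there is one real root and a complex-conjugate pair. p(-1) = -7 and p(0) = 6 have opposite signs, so a root lies in (-1, 0); Newton's method refines it to λ ≈ -0.5098. Dividing out (λ - (-0.5098)) leaves approximately λ^2 - 1.5098λ + 11.7697. For λ^2 - 1.5098λ + 11.7697 the discriminant is -44.7992. It is negative, so the remaining roots are the complex-conjugate pair λ ≈ 0.7549 ± 3.3466i. Their product equals the constant term, so |λ|^2 ≈ 11.7697 and |λ| ≈ 3.4307.
Thus the eigenvalues (to 4 decimals) are -0.5098 (modulus 0.5098); 0.7549 ± 3.3466i (modulus 3.4307). The spectral radius is the largest modulus: r(A) ≈ 3.4307. (Cross-check: r(A) ≤ ||A||_2 ≈ 4.5278; equality holds whenever A is normal, though it can also hold for some non-normal A.)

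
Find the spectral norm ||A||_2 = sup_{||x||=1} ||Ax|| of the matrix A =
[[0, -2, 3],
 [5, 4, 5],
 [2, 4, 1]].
||A||_2 ≈ 9.0573 (= sqrt(largest eigenvalue of A^T A))

||A||_2 = sigma_max(A) = sqrt(lambda_max(A^T A)). Form the symmetric matrix M = A^T A =
[[29, 28, 27],
 [28, 36, 18],
 [27, 18, 35]].
Its characteristic polynomial (trace, sum of principal 2x2 minors, determinant of M give the coefficients) is
  p(λ) = det(λ I - M) = λ^3 - 100λ^2 + 1482λ - 676.
No integer candidate from the rational root theorem (±divisors of 676) is a root, so the roots are irrational. The cubic discriminant is Δ = 8030390576 > 0, so there are three distinct real roots. p(0) = -676 and p(1) = 707 have opposite signs, so a root lies in (0, 1); Newton's method refines it to λ ≈ 0.471. p(17) = 531 and p(18) = -568 have opposite signs, so a root lies in (17, 18); Newton's method refines it to λ ≈ 17.494. p(82) = -184 and p(83) = 5217 have opposite signs, so a root lies in (82, 83); Newton's method refines it to λ ≈ 82.035. Check (Vieta): the three roots sum to 100, matching tr M = 100.
So the eigenvalues of A^T A are ≈ 0.471, 17.494, 82.035 (all ≥ 0, as they must be for A^T A). The largest is λ_max ≈ 82.035, hence ||A||_2 = sqrt(λ_max) ≈ 9.0573.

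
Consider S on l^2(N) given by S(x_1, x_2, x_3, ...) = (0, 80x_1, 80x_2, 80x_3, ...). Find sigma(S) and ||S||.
sigma(S) = closed disk {z in C : |z| ≤ 80}; ||S|| = 80

Note S = 80·U where U is the unit right shift (U x)_k = x_{k-1} (with x_0 := 0); so ||S|| = 80||U|| and sigma(S) = 80·sigma(U). ||S x||^2 = sum_{k≥1} |80x_k|^2 = 6400||x||^2, so ||S|| = 80 and sigma(S) ⊂ {|z| ≤ 80}. For any |lambda| < 80, the equation (S - lambda I) x = 0 forces x_1 = 0, then 80x_k = lambda x_{k+1} ⇒ x = 0, so S has no eigenvalues. But (S - lambda I) is not surjective for |lambda| < 80: solving (S - lambda I) x = e_1 would require x_n proportional to (lambda/80)^(-n), which is not in l^2. So every |lambda| < 80 lies in the residual spectrum. The boundary |lambda| = 80 is in the approximate point spectrum (the spectrum is closed). Hence sigma(S) is the closed disk of radius 80.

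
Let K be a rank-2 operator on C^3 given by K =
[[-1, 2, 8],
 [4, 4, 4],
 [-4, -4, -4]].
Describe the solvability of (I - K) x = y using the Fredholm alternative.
(I - K) is invertible (det(I - K) = 26 ≠ 0), so for every y in C^3 the equation (I - K) x = y has a unique solution.

K has rank 2 and factors as K = U V^T = u1 v1^T + u2 v2^T with u1 = (-1, -2, 2), v1 = (-2, -2, -2), u2 = (3, 0, 0), v2 = (-1, 0, 2) (multiplying out reproduces the displayed K). The nonzero eigenvalues of U V^T coincide with those of the 2 x 2 matrix G = V^T U = [[v1·u1, v1·u2], [v2·u1, v2·u2]] = [[2, -6], [5, -3]], and by the Sylvester determinant identity det(I_3 - U V^T) = det(I_2 - V^T U) = det([[-1, 6], [-5, 4]]) = (-1)(4) - (6)(-5) = 26. (Direct check: I - K =
[[2, -2, -8],
 [-4, -3, -4],
 [4, 4, 5]]
has determinant 26.) The finite-dimensional Fredholm alternative says: either (I - K) is invertible, or ker(I - K) ≠ {0} and then range(I - K) = ker((I - K)^*)^⊥, with dim ker(I - K) = dim ker((I - K)^*). Since det(I - K) ≠ 0, 1 is not an eigenvalue of K and ker(I - K) = {0}, so we are in the first case: for every y there is a unique x = (I - K)^(-1) y. (Explicitly, by the Woodbury identity, (I - U V^T)^(-1) = I + U (I_2 - G)^(-1) V^T.)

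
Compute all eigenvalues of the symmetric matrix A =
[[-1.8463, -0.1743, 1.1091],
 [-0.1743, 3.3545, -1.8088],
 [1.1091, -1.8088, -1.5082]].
sigma(A) ≈ {-3, -1, 4}

A is real symmetric, so its spectrum consists of real eigenvalues. Expanding the characteristic polynomial of the displayed matrix gives
  det(λ I - A) = p(λ) = λ^3 + (0)λ^2 + (-13)λ + (-12).
Solving p(λ) = 0 yields eigenvalues ≈ -3, -1, 4. (A is shown rounded to 4 decimals, so these recover the underlying integer eigenvalues to within that precision.)
Verification: the trace of A = 0 equals the sum of eigenvalues 0, and det(A) ≈ 12.0003 matches the eigenvalue product 12.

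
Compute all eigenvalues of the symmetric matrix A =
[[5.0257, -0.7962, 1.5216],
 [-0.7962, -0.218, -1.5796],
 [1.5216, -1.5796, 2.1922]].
sigma(A) ≈ {-1, 2, 6}

A is real symmetric, so its spectrum consists of real eigenvalues. Expanding the characteristic polynomial of the displayed matrix gives
  det(λ I - A) = p(λ) = λ^3 + (-7)λ^2 + (4)λ + (12).
Solving p(λ) = 0 yields eigenvalues ≈ -1, 2, 6. (A is shown rounded to 4 decimals, so these recover the underlying integer eigenvalues to within that precision.)
Verification: the trace of A = 7 equals the sum of eigenvalues 7, and det(A) ≈ -11.9992 matches the eigenvalue product -12.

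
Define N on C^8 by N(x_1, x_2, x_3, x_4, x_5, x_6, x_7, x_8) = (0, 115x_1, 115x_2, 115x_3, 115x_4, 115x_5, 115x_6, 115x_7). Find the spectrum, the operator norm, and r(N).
sigma(N) = {0}; ||N|| = 115; r(N) = 0. (N is nilpotent with N^8 = 0.)

On C^8, N is a strictly lower-triangular matrix with 115 on the subdiagonal and zeros elsewhere, so its characteristic polynomial is lambda^8 and every eigenvalue is 0: sigma(N) = {0}. For the operator norm, N e_i = 115e_{i+1} for i = 1, ..., 7 and N e_8 = 0, so the singular values of N are 115 (with multiplicity 7) and 0; hence ||N|| = 115. The spectral radius r(N) = max|lambda| = 0. Note ||N|| > r(N) — characteristic of non-normal nilpotent operators. Indeed N^8 = 0.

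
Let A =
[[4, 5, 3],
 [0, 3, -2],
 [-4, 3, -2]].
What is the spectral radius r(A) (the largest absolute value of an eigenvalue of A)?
r(A) ≈ 4.9

The eigenvalues of A are the roots of its characteristic polynomial. With M = A (coefficients from the trace, the sum of principal 2x2 minors, and det A):
  p(λ) = det(λ I - M) = λ^3 - 5λ^2 + 16λ - 76.
No integer candidate from the rational root theorem (±divisors of 76) is a root, so the roots are irrational. The cubic discriminant is Δ = -94496 < 0, so there is one real root and a complex-conjugate pair. p(4) = -28 and p(5) = 4 have opposite signs, so a root lies in (4, 5); Newton's method refines it to λ ≈ 4.9. Dividing out (λ - (4.9)) leaves approximately λ^2 - 0.1λ + 15.5101. For λ^2 - 0.1λ + 15.5101 the discriminant is -62.0305. It is negative, so the remaining roots are the complex-conjugate pair λ ≈ 0.05 ± 3.938i. Their product equals the constant term, so |λ|^2 ≈ 15.5101 and |λ| ≈ 3.9383.
Thus the eigenvalues (to 4 decimals) are 4.9 (modulus 4.9); 0.05 ± 3.938i (modulus 3.9383). The spectral radius is the largest modulus: r(A) ≈ 4.9. (Cross-check: r(A) ≤ ||A||_2 ≈ 7.2714; equality holds whenever A is normal, though it can also hold for some non-normal A.)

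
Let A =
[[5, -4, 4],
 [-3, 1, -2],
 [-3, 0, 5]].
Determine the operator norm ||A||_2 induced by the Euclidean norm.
||A||_2 ≈ 8.4071 (= sqrt(largest eigenvalue of A^T A))

||A||_2 = sigma_max(A) = sqrt(lambda_max(A^T A)). Form the symmetric matrix M = A^T A =
[[43, -23, 11],
 [-23, 17, -18],
 [11, -18, 45]].
Its characteristic polynomial (trace, sum of principal 2x2 minors, determinant of M give the coefficients) is
  p(λ) = det(λ I - M) = λ^3 - 105λ^2 + 2457λ - 2209.
No integer candidate from the rational root theorem (±divisors of 2209) is a root, so the roots are irrational. The cubic discriminant is Δ = 7123581936 > 0, so there are three distinct real roots. p(0) = -2209 and p(1) = 144 have opposite signs, so a root lies in (0, 1); Newton's method refines it to λ ≈ 0.9362. p(33) = 464 and p(34) = -747 have opposite signs, so a root lies in (33, 34); Newton's method refines it to λ ≈ 33.3841. p(70) = -1719 and p(71) = 844 have opposite signs, so a root lies in (70, 71); Newton's method refines it to λ ≈ 70.6798. Check (Vieta): the three roots sum to 105, matching tr M = 105.
So the eigenvalues of A^T A are ≈ 0.9362, 33.3841, 70.6798 (all ≥ 0, as they must be for A^T A). The largest is λ_max ≈ 70.6798, hence ||A||_2 = sqrt(λ_max) ≈ 8.4071.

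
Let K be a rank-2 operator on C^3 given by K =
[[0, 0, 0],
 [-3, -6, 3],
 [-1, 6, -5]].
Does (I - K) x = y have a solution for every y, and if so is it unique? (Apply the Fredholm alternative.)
(I - K) is invertible (det(I - K) = 24 ≠ 0), so for every y in C^3 the equation (I - K) x = y has a unique solution.

K has rank 2 and factors as K = U V^T = u1 v1^T + u2 v2^T with u1 = (0, 3, -3), v1 = (1, -2, 2), u2 = (0, 3, -1), v2 = (-2, 0, -1) (multiplying out reproduces the displayed K). The nonzero eigenvalues of U V^T coincide with those of the 2 x 2 matrix G = V^T U = [[v1·u1, v1·u2], [v2·u1, v2·u2]] = [[-12, -8], [3, 1]], and by the Sylvester determinant identity det(I_3 - U V^T) = det(I_2 - V^T U) = det([[13, 8], [-3, 0]]) = (13)(0) - (8)(-3) = 24. (Direct check: I - K =
[[1, 0, 0],
 [3, 7, -3],
 [1, -6, 6]]
has determinant 24.) The finite-dimensional Fredholm alternative says: either (I - K) is invertible, or ker(I - K) ≠ {0} and then range(I - K) = ker((I - K)^*)^⊥, with dim ker(I - K) = dim ker((I - K)^*). Since det(I - K) ≠ 0, 1 is not an eigenvalue of K and ker(I - K) = {0}, so we are in the first case: for every y there is a unique x = (I - K)^(-1) y. (Explicitly, by the Woodbury identity, (I - U V^T)^(-1) = I + U (I_2 - G)^(-1) V^T.)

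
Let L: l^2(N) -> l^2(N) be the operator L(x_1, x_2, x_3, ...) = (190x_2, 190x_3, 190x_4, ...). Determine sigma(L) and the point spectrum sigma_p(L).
sigma(L) = closed disk {z in C : |z| ≤ 190}; sigma_p(L) = open disk {z in C : |z| < 190}

Note L = 190·V where V is the unit left shift (V x)_k = x_{k+1}; so sigma(L) = 190·sigma(V) and ||L|| = 190||V||. ||L x||^2 = 36100sum_{k≥2} |x_k|^2 ≤ 36100||x||^2, with equality on {x : x_1 = 0}, so ||L|| = 190. For any lambda with |lambda| < 190, set r = lambda/190 (|r| < 1); the vector x = (1, r, r^2, ...) is in l^2 and satisfies L x = 190(r, r^2, ...) = lambda x, so lambda is an eigenvalue. On the boundary |lambda| = 190 the geometric series diverges, so no l^2 eigenvector exists, but these lambda lie in the approximate point spectrum. Hence sigma(L) is the closed disk of radius 190 and sigma_p(L) is the open disk.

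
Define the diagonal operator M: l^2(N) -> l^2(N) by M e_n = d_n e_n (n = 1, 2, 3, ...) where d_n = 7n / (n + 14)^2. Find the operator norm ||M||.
||M|| = 1/8 (attained at n = 14)

For M diagonal, ||M|| = sup_n |d_n|. Treat f(x) = 7x / (x + 14)^2 for real x > 0. By the quotient rule, f'(x) = 7(14 - x)/(x + 14)^3, which is positive for x < 14 and negative for x > 14. So f has a unique maximum at x = 14, and since 14 is a positive integer, the supremum over n ≥ 1 is attained at n = 14: d_14 = 7·14/(14 + 14)^2 = 7·14/784 = 1/8. Hence ||M|| = 1/8.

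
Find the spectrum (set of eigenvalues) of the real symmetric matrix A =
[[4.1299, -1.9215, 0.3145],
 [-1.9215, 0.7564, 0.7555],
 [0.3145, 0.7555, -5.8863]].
sigma(A) ≈ {-6, 0, 5}

A is real symmetric, so its spectrum consists of real eigenvalues. Expanding the characteristic polynomial of the displayed matrix gives
  det(λ I - A) = p(λ) = λ^3 + (1)λ^2 + (-30)λ + (0).
Solving p(λ) = 0 yields eigenvalues ≈ -6, 0, 5. (A is shown rounded to 4 decimals, so these recover the underlying integer eigenvalues to within that precision.)
Verification: the trace of A = -1 equals the sum of eigenvalues -1, and det(A) ≈ 0.0000 matches the eigenvalue product 0.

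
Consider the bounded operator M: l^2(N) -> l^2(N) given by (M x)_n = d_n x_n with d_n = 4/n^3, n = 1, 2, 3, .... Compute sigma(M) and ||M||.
sigma(M) = {4/n^3 : n ≥ 1} ∪ {0}; ||M|| = 4

A bounded diagonal operator on l^2 with diagonal entries d_n has spectrum equal to the closure of {d_n : n ≥ 1}: every d_n is an eigenvalue (with eigenvector e_n), so {d_n} ⊂ sigma(M); the spectrum is closed, so its closure is too; and for lambda not in the closure, (M - lambda I) has bounded inverse (the diagonal entries 1/(d_n - lambda) are bounded). For our sequence d_n = 4/n^3, n = 1, 2, 3, ...:
  - {d_n} = {4/n^3 : n ≥ 1}; the only limit point is 0
  - closure = {4/n^3 : n ≥ 1} ∪ {0}
For the norm: a diagonal operator has ||M|| = sup_n |d_n|. Here d_n = 4/n^3 is positive and decreasing, so sup_n |d_n| = d_1 = 4. So ||M|| = 4.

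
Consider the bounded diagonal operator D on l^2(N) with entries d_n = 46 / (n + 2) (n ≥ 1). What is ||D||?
||D|| = 46/3 (attained at n = 1)

For D diagonal, ||D|| = sup_n |d_n| = sup_n 46/(n + 2). This is positive and strictly decreasing in n, so the supremum is attained at n = 1: d_1 = 46/(1 + 2) = 46/3. Hence ||D|| = 46/3.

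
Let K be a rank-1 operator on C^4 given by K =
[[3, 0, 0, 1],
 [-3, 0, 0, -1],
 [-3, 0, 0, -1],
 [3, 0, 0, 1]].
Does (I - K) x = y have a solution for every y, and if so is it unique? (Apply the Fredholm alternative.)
(I - K) is invertible (det(I - K) = -3 ≠ 0), so for every y in C^4 the equation (I - K) x = y has a unique solution.

K has rank 1, so it is an outer product K = u v^T: every row of K is a multiple of one row vector. Reading off the entries, u = (1, -1, -1, 1) and v = (3, 0, 0, 1) (row i of K equals u_i·v^T). A rank-one matrix u v^T satisfies K u = u (v·u) and kills the (3)-dimensional subspace v^⊥, so its characteristic polynomial is lambda^3 (lambda - v·u) with v·u = tr K = 4. Hence the eigenvalues of I - K are 1 (multiplicity 3) and 1 - (4) = -3, so det(I - K) = -3. (Direct check: I - K =
[[-2, 0, 0, -1],
 [3, 1, 0, 1],
 [3, 0, 1, 1],
 [-3, 0, 0, 0]]
has determinant -3.) The finite-dimensional Fredholm alternative says: either (I - K) is invertible, or ker(I - K) ≠ {0} and then range(I - K) = ker((I - K)^*)^⊥, with dim ker(I - K) = dim ker((I - K)^*). Since det(I - K) ≠ 0, 1 is not an eigenvalue of K and ker(I - K) = {0}, so we are in the first case: for every y there is a unique x = (I - K)^(-1) y. Explicitly, by the Sherman–Morrison formula, (I - u v^T)^(-1) = I + u v^T/(1 - v·u), i.e. (I - K)^(-1) = I + K/(-3).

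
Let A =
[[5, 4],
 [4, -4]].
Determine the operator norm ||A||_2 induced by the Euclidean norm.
||A||_2 = sqrt((73 + sqrt(145))/2) ≈ 6.5208 (= sqrt(largest eigenvalue of A^T A))

||A||_2 = sigma_max(A) = sqrt(lambda_max(A^T A)). Form the symmetric matrix M = A^T A =
[[41, 4],
 [4, 32]].
Its characteristic polynomial (trace, determinant of M give the coefficients) is
  p(λ) = det(λ I - M) = λ^2 - 73λ + 1296.
For λ^2 - 73λ + 1296 the discriminant is 145. It is nonnegative but not a perfect square, so the roots are real and irrational: λ = (73 ± sqrt(145))/2 ≈ 42.5208, 30.4792.
So the eigenvalues of A^T A are ≈ 30.4792, 42.5208 (all ≥ 0, as they must be for A^T A). The largest is λ_max = (73 + sqrt(145))/2 ≈ 42.5208, hence ||A||_2 = sqrt(λ_max) = sqrt((73 + sqrt(145))/2) ≈ 6.5208.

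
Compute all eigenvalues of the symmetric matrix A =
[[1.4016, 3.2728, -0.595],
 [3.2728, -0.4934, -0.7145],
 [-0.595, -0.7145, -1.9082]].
sigma(A) ≈ {-3, -2, 4}

A is real symmetric, so its spectrum consists of real eigenvalues. Expanding the characteristic polynomial of the displayed matrix gives
  det(λ I - A) = p(λ) = λ^3 + (1)λ^2 + (-14)λ + (-24).
Solving p(λ) = 0 yields eigenvalues ≈ -3, -2, 4. (A is shown rounded to 4 decimals, so these recover the underlying integer eigenvalues to within that precision.)
Verification: the trace of A = -1 equals the sum of eigenvalues -1, and det(A) ≈ 24.0006 matches the eigenvalue product 24.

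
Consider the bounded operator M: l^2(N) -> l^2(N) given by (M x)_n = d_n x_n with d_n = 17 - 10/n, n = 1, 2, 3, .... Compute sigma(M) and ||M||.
sigma(M) = {17 - 10/n : n ≥ 1} ∪ {17}; ||M|| = 17

A bounded diagonal operator on l^2 with diagonal entries d_n has spectrum equal to the closure of {d_n : n ≥ 1}: every d_n is an eigenvalue (with eigenvector e_n), so {d_n} ⊂ sigma(M); the spectrum is closed, so its closure is too; and for lambda not in the closure, (M - lambda I) has bounded inverse (the diagonal entries 1/(d_n - lambda) are bounded). For our sequence d_n = 17 - 10/n, n = 1, 2, 3, ...:
  - {d_n} = {17 - 10/n : n ≥ 1}; the only limit point is 17
  - closure = {17 - 10/n : n ≥ 1} ∪ {17}
For the norm: a diagonal operator has ||M|| = sup_n |d_n|. Here d_n = 17 - 10/n increases monotonically from d_1 = 7 toward 17, with all terms in [7, 17); so sup_n |d_n| = 17 (the supremum is the limit, not attained). So ||M|| = 17.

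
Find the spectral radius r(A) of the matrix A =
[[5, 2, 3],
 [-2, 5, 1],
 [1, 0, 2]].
r(A) ≈ 5.5182

The eigenvalues of A are the roots of its characteristic polynomial. With M = A (coefficients from the trace, the sum of principal 2x2 minors, and det A):
  p(λ) = det(λ I - M) = λ^3 - 12λ^2 + 46λ - 45.
No integer candidate from the rational root theorem (±divisors of 45) is a root, so the roots are irrational. The cubic discriminant is Δ = -3235 < 0, so there is one real root and a complex-conjugate pair. p(1) = -10 and p(2) = 7 have opposite signs, so a root lies in (1, 2); Newton's method refines it to λ ≈ 1.4778. Dividing out (λ - (1.4778)) leaves approximately λ^2 - 10.5222λ + 30.45. For λ^2 - 10.5222λ + 30.45 the discriminant is -11.084. It is negative, so the remaining roots are the complex-conjugate pair λ ≈ 5.2611 ± 1.6646i. Their product equals the constant term, so |λ|^2 ≈ 30.45 and |λ| ≈ 5.5182.
Thus the eigenvalues (to 4 decimals) are 1.4778 (modulus 1.4778); 5.2611 ± 1.6646i (modulus 5.5182). The spectral radius is the largest modulus: r(A) ≈ 5.5182. (Cross-check: r(A) ≤ ||A||_2 ≈ 6.4821; equality holds whenever A is normal, though it can also hold for some non-normal A.)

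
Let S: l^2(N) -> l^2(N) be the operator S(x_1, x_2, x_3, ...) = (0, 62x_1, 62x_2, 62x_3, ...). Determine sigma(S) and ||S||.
sigma(S) = closed disk {z in C : |z| ≤ 62}; ||S|| = 62

Note S = 62·U where U is the unit right shift (U x)_k = x_{k-1} (with x_0 := 0); so ||S|| = 62||U|| and sigma(S) = 62·sigma(U). ||S x||^2 = sum_{k≥1} |62x_k|^2 = 3844||x||^2, so ||S|| = 62 and sigma(S) ⊂ {|z| ≤ 62}. For any |lambda| < 62, the equation (S - lambda I) x = 0 forces x_1 = 0, then 62x_k = lambda x_{k+1} ⇒ x = 0, so S has no eigenvalues. But (S - lambda I) is not surjective for |lambda| < 62: solving (S - lambda I) x = e_1 would require x_n proportional to (lambda/62)^(-n), which is not in l^2. So every |lambda| < 62 lies in the residual spectrum. The boundary |lambda| = 62 is in the approximate point spectrum (the spectrum is closed). Hence sigma(S) is the closed disk of radius 62.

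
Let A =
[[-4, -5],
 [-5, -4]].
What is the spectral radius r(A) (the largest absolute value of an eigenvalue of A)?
r(A) = 9

The eigenvalues of A are the roots of its characteristic polynomial. With M = A (coefficients from the trace and determinant):
  p(λ) = det(λ I - M) = λ^2 + 8λ - 9.
For λ^2 + 8λ - 9 the discriminant is 100. It is a perfect square (10^2), so the roots are rational: λ = (-8 ± 10)/2 = 1, -9.
Thus the eigenvalues (to 4 decimals) are 1 (modulus 1); -9 (modulus 9). The spectral radius is the largest modulus: r(A) = 9. (Cross-check: r(A) ≤ ||A||_2 ≈ 9; equality holds whenever A is normal, though it can also hold for some non-normal A.)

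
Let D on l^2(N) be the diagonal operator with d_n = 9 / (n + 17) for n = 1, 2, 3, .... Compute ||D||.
||D|| = 1/2 (attained at n = 1)

For D diagonal, ||D|| = sup_n |d_n| = sup_n 9/(n + 17). This is positive and strictly decreasing in n, so the supremum is attained at n = 1: d_1 = 9/(1 + 17) = 1/2. Hence ||D|| = 1/2.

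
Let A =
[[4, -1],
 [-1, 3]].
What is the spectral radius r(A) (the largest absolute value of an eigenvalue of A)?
r(A) = (7 + sqrt(5))/2 ≈ 4.618

The eigenvalues of A are the roots of its characteristic polynomial. With M = A (coefficients from the trace and determinant):
  p(λ) = det(λ I - M) = λ^2 - 7λ + 11.
For λ^2 - 7λ + 11 the discriminant is 5. It is nonnegative but not a perfect square, so the roots are real and irrational: λ = (7 ± sqrt(5))/2 ≈ 4.618, 2.382.
Thus the eigenvalues (to 4 decimals) are 4.618 (modulus 4.618); 2.382 (modulus 2.382). The spectral radius is the largest modulus: r(A) = (7 + sqrt(5))/2 ≈ 4.618. (Cross-check: r(A) ≤ ||A||_2 ≈ 4.618; equality holds whenever A is normal, though it can also hold for some non-normal A.)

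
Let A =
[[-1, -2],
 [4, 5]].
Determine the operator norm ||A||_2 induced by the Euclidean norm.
||A||_2 = sqrt((46 + sqrt(2080))/2) ≈ 6.7678 (= sqrt(largest eigenvalue of A^T A))

||A||_2 = sigma_max(A) = sqrt(lambda_max(A^T A)). Form the symmetric matrix M = A^T A =
[[17, 22],
 [22, 29]].
Its characteristic polynomial (trace, determinant of M give the coefficients) is
  p(λ) = det(λ I - M) = λ^2 - 46λ + 9.
For λ^2 - 46λ + 9 the discriminant is 2080. It is nonnegative but not a perfect square, so the roots are real and irrational: λ = (46 ± sqrt(2080))/2 ≈ 45.8035, 0.1965.
So the eigenvalues of A^T A are ≈ 0.1965, 45.8035 (all ≥ 0, as they must be for A^T A). The largest is λ_max = (46 + sqrt(2080))/2 ≈ 45.8035, hence ||A||_2 = sqrt(λ_max) = sqrt((46 + sqrt(2080))/2) ≈ 6.7678.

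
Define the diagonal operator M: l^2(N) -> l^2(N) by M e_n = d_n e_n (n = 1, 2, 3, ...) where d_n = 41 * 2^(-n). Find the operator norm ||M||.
||M|| = 41/2 (attained at n = 1)

For M diagonal, ||M|| = sup_n |d_n|. The sequence d_n = 41 * 2^(-n) is positive and strictly decreasing (ratio 2^(-1) < 1), so the supremum is d_1 = 41/2. Hence ||M|| = 41/2.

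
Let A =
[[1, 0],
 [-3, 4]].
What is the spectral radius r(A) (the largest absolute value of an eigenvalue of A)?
r(A) = 4

The eigenvalues of A are the roots of its characteristic polynomial. With M = A (coefficients from the trace and determinant):
  p(λ) = det(λ I - M) = λ^2 - 5λ + 4.
For λ^2 - 5λ + 4 the discriminant is 9. It is a perfect square (3^2), so the roots are rational: λ = (5 ± 3)/2 = 4, 1.
Thus the eigenvalues (to 4 decimals) are 4 (modulus 4); 1 (modulus 1). The spectral radius is the largest modulus: r(A) = 4. (Cross-check: r(A) ≤ ||A||_2 ≈ 5.0368; equality holds whenever A is normal, though it can also hold for some non-normal A.)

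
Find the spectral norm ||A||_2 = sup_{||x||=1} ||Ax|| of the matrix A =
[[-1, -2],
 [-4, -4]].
||A||_2 = sqrt((37 + sqrt(1305))/2) ≈ 6.0467 (= sqrt(largest eigenvalue of A^T A))

||A||_2 = sigma_max(A) = sqrt(lambda_max(A^T A)). Form the symmetric matrix M = A^T A =
[[17, 18],
 [18, 20]].
Its characteristic polynomial (trace, determinant of M give the coefficients) is
  p(λ) = det(λ I - M) = λ^2 - 37λ + 16.
For λ^2 - 37λ + 16 the discriminant is 1305. It is nonnegative but not a perfect square, so the roots are real and irrational: λ = (37 ± sqrt(1305))/2 ≈ 36.5624, 0.4376.
So the eigenvalues of A^T A are ≈ 0.4376, 36.5624 (all ≥ 0, as they must be for A^T A). The largest is λ_max = (37 + sqrt(1305))/2 ≈ 36.5624, hence ||A||_2 = sqrt(λ_max) = sqrt((37 + sqrt(1305))/2) ≈ 6.0467.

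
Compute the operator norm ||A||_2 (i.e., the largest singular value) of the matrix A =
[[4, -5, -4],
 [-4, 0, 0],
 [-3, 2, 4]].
||A||_2 ≈ 9.4325 (= sqrt(largest eigenvalue of A^T A))

||A||_2 = sigma_max(A) = sqrt(lambda_max(A^T A)). Form the symmetric matrix M = A^T A =
[[41, -26, -28],
 [-26, 29, 28],
 [-28, 28, 32]].
Its characteristic polynomial (trace, sum of principal 2x2 minors, determinant of M give the coefficients) is
  p(λ) = det(λ I - M) = λ^3 - 102λ^2 + 1185λ - 2304.
No integer candidate from the rational root theorem (±divisors of 2304) is a root, so the roots are irrational. The cubic discriminant is Δ = 3042830880 > 0, so there are three distinct real roots. p(2) = -334 and p(3) = 360 have opposite signs, so a root lies in (2, 3); Newton's method refines it to λ ≈ 2.4476. p(10) = 346 and p(11) = -280 have opposite signs, so a root lies in (10, 11); Newton's method refines it to λ ≈ 10.5801. p(88) = -6440 and p(89) = 188 have opposite signs, so a root lies in (88, 89); Newton's method refines it to λ ≈ 88.9723. Check (Vieta): the three roots sum to 102, matching tr M = 102.
So the eigenvalues of A^T A are ≈ 2.4476, 10.5801, 88.9723 (all ≥ 0, as they must be for A^T A). The largest is λ_max ≈ 88.9723, hence ||A||_2 = sqrt(λ_max) ≈ 9.4325.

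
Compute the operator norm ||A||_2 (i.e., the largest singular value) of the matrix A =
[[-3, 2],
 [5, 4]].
||A||_2 = sqrt((54 + sqrt(980))/2) ≈ 6.5309 (= sqrt(largest eigenvalue of A^T A))

||A||_2 = sigma_max(A) = sqrt(lambda_max(A^T A)). Form the symmetric matrix M = A^T A =
[[34, 14],
 [14, 20]].
Its characteristic polynomial (trace, determinant of M give the coefficients) is
  p(λ) = det(λ I - M) = λ^2 - 54λ + 484.
For λ^2 - 54λ + 484 the discriminant is 980. It is nonnegative but not a perfect square, so the roots are real and irrational: λ = (54 ± sqrt(980))/2 ≈ 42.6525, 11.3475.
So the eigenvalues of A^T A are ≈ 11.3475, 42.6525 (all ≥ 0, as they must be for A^T A). The largest is λ_max = (54 + sqrt(980))/2 ≈ 42.6525, hence ||A||_2 = sqrt(λ_max) = sqrt((54 + sqrt(980))/2) ≈ 6.5309.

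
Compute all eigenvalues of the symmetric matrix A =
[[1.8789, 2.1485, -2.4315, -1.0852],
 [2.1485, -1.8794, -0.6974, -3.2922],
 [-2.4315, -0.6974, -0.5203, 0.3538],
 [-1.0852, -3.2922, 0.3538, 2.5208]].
sigma(A) ≈ {-4, -2, 2, 6}

A is real symmetric, so its spectrum consists of real eigenvalues. Expanding the characteristic polynomial of the displayed matrix gives
  det(λ I - A) = p(λ) = λ^4 + (-2)λ^3 + (-28)λ^2 + (7.9989)λ + (95.995).
Solving p(λ) = 0 yields eigenvalues ≈ -4, -2, 2, 6. (A is shown rounded to 4 decimals, so these recover the underlying integer eigenvalues to within that precision.)
Verification: the trace of A = 2 equals the sum of eigenvalues 2, and det(A) ≈ 95.9950 matches the eigenvalue product 96.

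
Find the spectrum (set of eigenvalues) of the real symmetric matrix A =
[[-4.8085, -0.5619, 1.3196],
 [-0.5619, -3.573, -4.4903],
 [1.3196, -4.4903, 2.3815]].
sigma(A) ≈ {-6, -5, 5}

A is real symmetric, so its spectrum consists of real eigenvalues. Expanding the characteristic polynomial of the displayed matrix gives
  det(λ I - A) = p(λ) = λ^3 + (6)λ^2 + (-25)λ + (-149.9977).
Solving p(λ) = 0 yields eigenvalues ≈ -6, -5, 5. (A is shown rounded to 4 decimals, so these recover the underlying integer eigenvalues to within that precision.)
Verification: the trace of A = -6 equals the sum of eigenvalues -6, and det(A) ≈ 149.9977 matches the eigenvalue product 150.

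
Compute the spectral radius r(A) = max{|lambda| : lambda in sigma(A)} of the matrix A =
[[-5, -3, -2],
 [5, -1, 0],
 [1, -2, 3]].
r(A) ≈ 4.913

The eigenvalues of A are the roots of its characteristic polynomial. With M = A (coefficients from the trace, the sum of principal 2x2 minors, and det A):
  p(λ) = det(λ I - M) = λ^3 + 3λ^2 + 4λ - 78.
No integer candidate from the rational root theorem (±divisors of 78) is a root, so the roots are irrational. The cubic discriminant is Δ = -172804 < 0, so there is one real root and a complex-conjugate pair. p(3) = -12 and p(4) = 50 have opposite signs, so a root lies in (3, 4); Newton's method refines it to λ ≈ 3.2315. Dividing out (λ - (3.2315)) leaves approximately λ^2 + 6.2315λ + 24.1373. For λ^2 + 6.2315λ + 24.1373 the discriminant is -57.7172. It is negative, so the remaining roots are the complex-conjugate pair λ ≈ -3.1158 ± 3.7986i. Their product equals the constant term, so |λ|^2 ≈ 24.1373 and |λ| ≈ 4.913.
Thus the eigenvalues (to 4 decimals) are 3.2315 (modulus 3.2315); -3.1158 ± 3.7986i (modulus 4.913). The spectral radius is the largest modulus: r(A) ≈ 4.913. (Cross-check: r(A) ≤ ||A||_2 ≈ 7.5102; equality holds whenever A is normal, though it can also hold for some non-normal A.)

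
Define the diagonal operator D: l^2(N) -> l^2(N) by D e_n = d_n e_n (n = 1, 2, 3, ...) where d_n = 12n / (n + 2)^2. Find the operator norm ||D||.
||D|| = 3/2 (attained at n = 2)

For D diagonal, ||D|| = sup_n |d_n|. Treat f(x) = 12x / (x + 2)^2 for real x > 0. By the quotient rule, f'(x) = 12(2 - x)/(x + 2)^3, which is positive for x < 2 and negative for x > 2. So f has a unique maximum at x = 2, and since 2 is a positive integer, the supremum over n ≥ 1 is attained at n = 2: d_2 = 12·2/(2 + 2)^2 = 12·2/16 = 3/2. Hence ||D|| = 3/2.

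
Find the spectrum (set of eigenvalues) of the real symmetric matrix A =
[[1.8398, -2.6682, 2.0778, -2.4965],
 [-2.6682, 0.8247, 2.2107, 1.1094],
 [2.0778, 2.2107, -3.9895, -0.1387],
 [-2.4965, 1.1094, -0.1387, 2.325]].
sigma(A) ≈ {-6, 0, 1, 6}

A is real symmetric, so its spectrum consists of real eigenvalues. Expanding the characteristic polynomial of the displayed matrix gives
  det(λ I - A) = p(λ) = λ^4 + (-1)λ^3 + (-36)λ^2 + (35.9971)λ + (0.002).
Solving p(λ) = 0 yields eigenvalues ≈ -6, 0, 1, 6. (A is shown rounded to 4 decimals, so these recover the underlying integer eigenvalues to within that precision.)
Verification: the trace of A = 1 equals the sum of eigenvalues 1, and det(A) ≈ 0.0020 matches the eigenvalue product 0.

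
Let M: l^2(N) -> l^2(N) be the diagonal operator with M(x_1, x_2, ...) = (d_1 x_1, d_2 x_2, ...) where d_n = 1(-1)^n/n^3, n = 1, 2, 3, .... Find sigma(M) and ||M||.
sigma(M) = {1(-1)^n/n^3 : n ≥ 1} ∪ {0}; ||M|| = 1

A bounded diagonal operator on l^2 with diagonal entries d_n has spectrum equal to the closure of {d_n : n ≥ 1}: every d_n is an eigenvalue (with eigenvector e_n), so {d_n} ⊂ sigma(M); the spectrum is closed, so its closure is too; and for lambda not in the closure, (M - lambda I) has bounded inverse (the diagonal entries 1/(d_n - lambda) are bounded). For our sequence d_n = 1(-1)^n/n^3, n = 1, 2, 3, ...:
  - {d_n} = {1(-1)^n/n^3 : n ≥ 1}; the only limit point is 0
  - closure = {1(-1)^n/n^3 : n ≥ 1} ∪ {0}
For the norm: a diagonal operator has ||M|| = sup_n |d_n|. Here |d_n| = 1/n^3 is decreasing, so sup_n |d_n| = |d_1| = 1. So ||M|| = 1.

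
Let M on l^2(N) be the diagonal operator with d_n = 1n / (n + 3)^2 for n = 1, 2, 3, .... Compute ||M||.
||M|| = 1/12 (attained at n = 3)

For M diagonal, ||M|| = sup_n |d_n|. Treat f(x) = 1x / (x + 3)^2 for real x > 0. By the quotient rule, f'(x) = 1(3 - x)/(x + 3)^3, which is positive for x < 3 and negative for x > 3. So f has a unique maximum at x = 3, and since 3 is a positive integer, the supremum over n ≥ 1 is attained at n = 3: d_3 = 1·3/(3 + 3)^2 = 1·3/36 = 1/12. Hence ||M|| = 1/12.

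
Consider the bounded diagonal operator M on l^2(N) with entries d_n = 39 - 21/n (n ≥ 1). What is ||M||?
||M|| = 39

For a diagonal operator on l^2 with entries d_n, ||M|| = sup_n |d_n|. Here d_1 = 18, d_2 = 57/2, ..., and d_n = 39 - 21/n increases monotonically toward 39. All terms lie in [18, 39), so |d_n| = d_n and the supremum is the limit 39, which is not attained by any individual d_n. Hence ||M|| = 39.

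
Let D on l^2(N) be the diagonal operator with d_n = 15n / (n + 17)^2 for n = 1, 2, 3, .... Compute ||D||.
||D|| = 15/68 (attained at n = 17)

For D diagonal, ||D|| = sup_n |d_n|. Treat f(x) = 15x / (x + 17)^2 for real x > 0. By the quotient rule, f'(x) = 15(17 - x)/(x + 17)^3, which is positive for x < 17 and negative for x > 17. So f has a unique maximum at x = 17, and since 17 is a positive integer, the supremum over n ≥ 1 is attained at n = 17: d_17 = 15·17/(17 + 17)^2 = 15·17/1156 = 15/68. Hence ||D|| = 15/68.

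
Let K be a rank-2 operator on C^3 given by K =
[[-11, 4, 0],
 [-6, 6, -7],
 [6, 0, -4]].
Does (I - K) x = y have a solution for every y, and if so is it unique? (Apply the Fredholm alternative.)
(I - K) is invertible (det(I - K) = -12 ≠ 0), so for every y in C^3 the equation (I - K) x = y has a unique solution.

K has rank 2 and factors as K = U V^T = u1 v1^T + u2 v2^T with u1 = (3, 1, -2), v1 = (-3, 0, 2), u2 = (-2, -3, 0), v2 = (1, -2, 3) (multiplying out reproduces the displayed K). The nonzero eigenvalues of U V^T coincide with those of the 2 x 2 matrix G = V^T U = [[v1·u1, v1·u2], [v2·u1, v2·u2]] = [[-13, 6], [-5, 4]], and by the Sylvester determinant identity det(I_3 - U V^T) = det(I_2 - V^T U) = det([[14, -6], [5, -3]]) = (14)(-3) - (-6)(5) = -12. (Direct check: I - K =
[[12, -4, 0],
 [6, -5, 7],
 [-6, 0, 5]]
has determinant -12.) The finite-dimensional Fredholm alternative says: either (I - K) is invertible, or ker(I - K) ≠ {0} and then range(I - K) = ker((I - K)^*)^⊥, with dim ker(I - K) = dim ker((I - K)^*). Since det(I - K) ≠ 0, 1 is not an eigenvalue of K and ker(I - K) = {0}, so we are in the first case: for every y there is a unique x = (I - K)^(-1) y. (Explicitly, by the Woodbury identity, (I - U V^T)^(-1) = I + U (I_2 - G)^(-1) V^T.)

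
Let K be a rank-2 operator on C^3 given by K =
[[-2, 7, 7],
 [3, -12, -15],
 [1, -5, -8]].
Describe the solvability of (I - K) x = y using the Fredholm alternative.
(I - K) is invertible (det(I - K) = 56 ≠ 0), so for every y in C^3 the equation (I - K) x = y has a unique solution.

K has rank 2 and factors as K = U V^T = u1 v1^T + u2 v2^T with u1 = (-2, 3, 1), v1 = (1, -3, -2), u2 = (-1, 3, 2), v2 = (0, -1, -3) (multiplying out reproduces the displayed K). The nonzero eigenvalues of U V^T coincide with those of the 2 x 2 matrix G = V^T U = [[v1·u1, v1·u2], [v2·u1, v2·u2]] = [[-13, -14], [-6, -9]], and by the Sylvester determinant identity det(I_3 - U V^T) = det(I_2 - V^T U) = det([[14, 14], [6, 10]]) = (14)(10) - (14)(6) = 56. (Direct check: I - K =
[[3, -7, -7],
 [-3, 13, 15],
 [-1, 5, 9]]
has determinant 56.) The finite-dimensional Fredholm alternative says: either (I - K) is invertible, or ker(I - K) ≠ {0} and then range(I - K) = ker((I - K)^*)^⊥, with dim ker(I - K) = dim ker((I - K)^*). Since det(I - K) ≠ 0, 1 is not an eigenvalue of K and ker(I - K) = {0}, so we are in the first case: for every y there is a unique x = (I - K)^(-1) y. (Explicitly, by the Woodbury identity, (I - U V^T)^(-1) = I + U (I_2 - G)^(-1) V^T.)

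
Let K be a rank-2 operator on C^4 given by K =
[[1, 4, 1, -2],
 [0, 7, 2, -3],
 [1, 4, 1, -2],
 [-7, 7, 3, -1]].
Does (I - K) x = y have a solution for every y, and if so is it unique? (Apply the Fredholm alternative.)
(I - K) is invertible (det(I - K) = 3 ≠ 0), so for every y in C^4 the equation (I - K) x = y has a unique solution.

K has rank 2 and factors as K = U V^T = u1 v1^T + u2 v2^T with u1 = (1, 1, 1, -2), v1 = (3, -2, -1, 0), u2 = (-2, -3, -2, -1), v2 = (1, -3, -1, 1) (multiplying out reproduces the displayed K). The nonzero eigenvalues of U V^T coincide with those of the 2 x 2 matrix G = V^T U = [[v1·u1, v1·u2], [v2·u1, v2·u2]] = [[0, 2], [-5, 8]], and by the Sylvester determinant identity det(I_4 - U V^T) = det(I_2 - V^T U) = det([[1, -2], [5, -7]]) = (1)(-7) - (-2)(5) = 3. (Direct check: I - K =
[[0, -4, -1, 2],
 [0, -6, -2, 3],
 [-1, -4, 0, 2],
 [7, -7, -3, 2]]
has determinant 3.) The finite-dimensional Fredholm alternative says: either (I - K) is invertible, or ker(I - K) ≠ {0} and then range(I - K) = ker((I - K)^*)^⊥, with dim ker(I - K) = dim ker((I - K)^*). Since det(I - K) ≠ 0, 1 is not an eigenvalue of K and ker(I - K) = {0}, so we are in the first case: for every y there is a unique x = (I - K)^(-1) y. (Explicitly, by the Woodbury identity, (I - U V^T)^(-1) = I + U (I_2 - G)^(-1) V^T.)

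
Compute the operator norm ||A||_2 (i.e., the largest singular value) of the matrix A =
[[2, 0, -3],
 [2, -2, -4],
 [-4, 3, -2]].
||A||_2 ≈ 6.2513 (= sqrt(largest eigenvalue of A^T A))

||A||_2 = sigma_max(A) = sqrt(lambda_max(A^T A)). Form the symmetric matrix M = A^T A =
[[24, -16, -6],
 [-16, 13, 2],
 [-6, 2, 29]].
Its characteristic polynomial (trace, sum of principal 2x2 minors, determinant of M give the coefficients) is
  p(λ) = det(λ I - M) = λ^3 - 66λ^2 + 1089λ - 1444.
No integer candidate from the rational root theorem (±divisors of 1444) is a root, so the roots are irrational. The cubic discriminant is Δ = 151273440 > 0, so there are three distinct real roots. p(1) = -420 and p(2) = 478 have opposite signs, so a root lies in (1, 2); Newton's method refines it to λ ≈ 1.4507. p(25) = 156 and p(26) = -170 have opposite signs, so a root lies in (25, 26); Newton's method refines it to λ ≈ 25.4705. p(39) = -40 and p(40) = 516 have opposite signs, so a root lies in (39, 40); Newton's method refines it to λ ≈ 39.0787. Check (Vieta): the three roots sum to 66, matching tr M = 66.
So the eigenvalues of A^T A are ≈ 1.4507, 25.4705, 39.0787 (all ≥ 0, as they must be for A^T A). The largest is λ_max ≈ 39.0787, hence ||A||_2 = sqrt(λ_max) ≈ 6.2513.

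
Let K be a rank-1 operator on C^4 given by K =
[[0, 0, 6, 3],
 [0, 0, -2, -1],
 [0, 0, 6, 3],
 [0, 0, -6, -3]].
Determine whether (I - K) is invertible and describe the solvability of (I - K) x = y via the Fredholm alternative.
(I - K) is invertible (det(I - K) = -2 ≠ 0), so for every y in C^4 the equation (I - K) x = y has a unique solution.

K has rank 1, so it is an outer product K = u v^T: every row of K is a multiple of one row vector. Reading off the entries, u = (-3, 1, -3, 3) and v = (0, 0, -2, -1) (row i of K equals u_i·v^T). A rank-one matrix u v^T satisfies K u = u (v·u) and kills the (3)-dimensional subspace v^⊥, so its characteristic polynomial is lambda^3 (lambda - v·u) with v·u = tr K = 3. Hence the eigenvalues of I - K are 1 (multiplicity 3) and 1 - (3) = -2, so det(I - K) = -2. (Direct check: I - K =
[[1, 0, -6, -3],
 [0, 1, 2, 1],
 [0, 0, -5, -3],
 [0, 0, 6, 4]]
has determinant -2.) The finite-dimensional Fredholm alternative says: either (I - K) is invertible, or ker(I - K) ≠ {0} and then range(I - K) = ker((I - K)^*)^⊥, with dim ker(I - K) = dim ker((I - K)^*). Since det(I - K) ≠ 0, 1 is not an eigenvalue of K and ker(I - K) = {0}, so we are in the first case: for every y there is a unique x = (I - K)^(-1) y. Explicitly, by the Sherman–Morrison formula, (I - u v^T)^(-1) = I + u v^T/(1 - v·u), i.e. (I - K)^(-1) = I + K/(-2).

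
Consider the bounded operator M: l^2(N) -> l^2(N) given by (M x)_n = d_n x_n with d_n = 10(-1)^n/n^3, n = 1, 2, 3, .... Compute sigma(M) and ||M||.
sigma(M) = {10(-1)^n/n^3 : n ≥ 1} ∪ {0}; ||M|| = 10

A bounded diagonal operator on l^2 with diagonal entries d_n has spectrum equal to the closure of {d_n : n ≥ 1}: every d_n is an eigenvalue (with eigenvector e_n), so {d_n} ⊂ sigma(M); the spectrum is closed, so its closure is too; and for lambda not in the closure, (M - lambda I) has bounded inverse (the diagonal entries 1/(d_n - lambda) are bounded). For our sequence d_n = 10(-1)^n/n^3, n = 1, 2, 3, ...:
  - {d_n} = {10(-1)^n/n^3 : n ≥ 1}; the only limit point is 0
  - closure = {10(-1)^n/n^3 : n ≥ 1} ∪ {0}
For the norm: a diagonal operator has ||M|| = sup_n |d_n|. Here |d_n| = 10/n^3 is decreasing, so sup_n |d_n| = |d_1| = 10. So ||M|| = 10.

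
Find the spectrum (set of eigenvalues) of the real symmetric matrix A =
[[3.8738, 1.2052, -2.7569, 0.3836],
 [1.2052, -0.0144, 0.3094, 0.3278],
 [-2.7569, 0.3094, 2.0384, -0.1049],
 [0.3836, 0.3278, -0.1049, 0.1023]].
sigma(A) ≈ {-1, 0, 1, 6}

A is real symmetric, so its spectrum consists of real eigenvalues. Expanding the characteristic polynomial of the displayed matrix gives
  det(λ I - A) = p(λ) = λ^4 + (-6)λ^3 + (-1)λ^2 + (6)λ + (0).
Solving p(λ) = 0 yields eigenvalues ≈ -1, 0, 1, 6. (A is shown rounded to 4 decimals, so these recover the underlying integer eigenvalues to within that precision.)
Verification: the trace of A = 6 equals the sum of eigenvalues 6, and det(A) ≈ -0.0002 matches the eigenvalue product 0.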